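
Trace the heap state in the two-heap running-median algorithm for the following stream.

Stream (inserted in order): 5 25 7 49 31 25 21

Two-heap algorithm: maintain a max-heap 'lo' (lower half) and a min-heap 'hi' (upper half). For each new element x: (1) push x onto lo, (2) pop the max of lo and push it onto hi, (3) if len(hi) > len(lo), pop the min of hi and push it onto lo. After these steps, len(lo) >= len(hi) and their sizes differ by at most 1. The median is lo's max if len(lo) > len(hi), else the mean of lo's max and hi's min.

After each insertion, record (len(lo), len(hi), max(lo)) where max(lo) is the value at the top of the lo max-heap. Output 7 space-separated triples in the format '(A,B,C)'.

Step 1: insert 5 -> lo=[5] hi=[] -> (len(lo)=1, len(hi)=0, max(lo)=5)
Step 2: insert 25 -> lo=[5] hi=[25] -> (len(lo)=1, len(hi)=1, max(lo)=5)
Step 3: insert 7 -> lo=[5, 7] hi=[25] -> (len(lo)=2, len(hi)=1, max(lo)=7)
Step 4: insert 49 -> lo=[5, 7] hi=[25, 49] -> (len(lo)=2, len(hi)=2, max(lo)=7)
Step 5: insert 31 -> lo=[5, 7, 25] hi=[31, 49] -> (len(lo)=3, len(hi)=2, max(lo)=25)
Step 6: insert 25 -> lo=[5, 7, 25] hi=[25, 31, 49] -> (len(lo)=3, len(hi)=3, max(lo)=25)
Step 7: insert 21 -> lo=[5, 7, 21, 25] hi=[25, 31, 49] -> (len(lo)=4, len(hi)=3, max(lo)=25)

Answer: (1,0,5) (1,1,5) (2,1,7) (2,2,7) (3,2,25) (3,3,25) (4,3,25)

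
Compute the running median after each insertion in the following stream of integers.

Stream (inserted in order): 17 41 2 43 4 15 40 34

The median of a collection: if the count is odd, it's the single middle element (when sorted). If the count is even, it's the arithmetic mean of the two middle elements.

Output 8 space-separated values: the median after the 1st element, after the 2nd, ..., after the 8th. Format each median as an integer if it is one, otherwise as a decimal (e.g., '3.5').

Answer: 17 29 17 29 17 16 17 25.5

Derivation:
Step 1: insert 17 -> lo=[17] (size 1, max 17) hi=[] (size 0) -> median=17
Step 2: insert 41 -> lo=[17] (size 1, max 17) hi=[41] (size 1, min 41) -> median=29
Step 3: insert 2 -> lo=[2, 17] (size 2, max 17) hi=[41] (size 1, min 41) -> median=17
Step 4: insert 43 -> lo=[2, 17] (size 2, max 17) hi=[41, 43] (size 2, min 41) -> median=29
Step 5: insert 4 -> lo=[2, 4, 17] (size 3, max 17) hi=[41, 43] (size 2, min 41) -> median=17
Step 6: insert 15 -> lo=[2, 4, 15] (size 3, max 15) hi=[17, 41, 43] (size 3, min 17) -> median=16
Step 7: insert 40 -> lo=[2, 4, 15, 17] (size 4, max 17) hi=[40, 41, 43] (size 3, min 40) -> median=17
Step 8: insert 34 -> lo=[2, 4, 15, 17] (size 4, max 17) hi=[34, 40, 41, 43] (size 4, min 34) -> median=25.5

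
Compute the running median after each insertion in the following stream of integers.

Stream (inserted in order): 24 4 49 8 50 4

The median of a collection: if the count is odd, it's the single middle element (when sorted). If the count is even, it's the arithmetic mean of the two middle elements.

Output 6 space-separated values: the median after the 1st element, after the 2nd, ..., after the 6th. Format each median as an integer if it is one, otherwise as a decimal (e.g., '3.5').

Step 1: insert 24 -> lo=[24] (size 1, max 24) hi=[] (size 0) -> median=24
Step 2: insert 4 -> lo=[4] (size 1, max 4) hi=[24] (size 1, min 24) -> median=14
Step 3: insert 49 -> lo=[4, 24] (size 2, max 24) hi=[49] (size 1, min 49) -> median=24
Step 4: insert 8 -> lo=[4, 8] (size 2, max 8) hi=[24, 49] (size 2, min 24) -> median=16
Step 5: insert 50 -> lo=[4, 8, 24] (size 3, max 24) hi=[49, 50] (size 2, min 49) -> median=24
Step 6: insert 4 -> lo=[4, 4, 8] (size 3, max 8) hi=[24, 49, 50] (size 3, min 24) -> median=16

Answer: 24 14 24 16 24 16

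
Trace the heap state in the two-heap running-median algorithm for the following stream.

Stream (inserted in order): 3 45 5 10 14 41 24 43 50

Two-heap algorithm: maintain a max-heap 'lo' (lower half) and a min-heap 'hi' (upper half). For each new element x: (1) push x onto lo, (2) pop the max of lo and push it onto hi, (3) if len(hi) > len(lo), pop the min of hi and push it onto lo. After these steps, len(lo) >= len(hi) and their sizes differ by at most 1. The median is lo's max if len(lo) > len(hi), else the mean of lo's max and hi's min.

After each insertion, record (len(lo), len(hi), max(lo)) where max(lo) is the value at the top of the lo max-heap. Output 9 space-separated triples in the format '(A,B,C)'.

Answer: (1,0,3) (1,1,3) (2,1,5) (2,2,5) (3,2,10) (3,3,10) (4,3,14) (4,4,14) (5,4,24)

Derivation:
Step 1: insert 3 -> lo=[3] hi=[] -> (len(lo)=1, len(hi)=0, max(lo)=3)
Step 2: insert 45 -> lo=[3] hi=[45] -> (len(lo)=1, len(hi)=1, max(lo)=3)
Step 3: insert 5 -> lo=[3, 5] hi=[45] -> (len(lo)=2, len(hi)=1, max(lo)=5)
Step 4: insert 10 -> lo=[3, 5] hi=[10, 45] -> (len(lo)=2, len(hi)=2, max(lo)=5)
Step 5: insert 14 -> lo=[3, 5, 10] hi=[14, 45] -> (len(lo)=3, len(hi)=2, max(lo)=10)
Step 6: insert 41 -> lo=[3, 5, 10] hi=[14, 41, 45] -> (len(lo)=3, len(hi)=3, max(lo)=10)
Step 7: insert 24 -> lo=[3, 5, 10, 14] hi=[24, 41, 45] -> (len(lo)=4, len(hi)=3, max(lo)=14)
Step 8: insert 43 -> lo=[3, 5, 10, 14] hi=[24, 41, 43, 45] -> (len(lo)=4, len(hi)=4, max(lo)=14)
Step 9: insert 50 -> lo=[3, 5, 10, 14, 24] hi=[41, 43, 45, 50] -> (len(lo)=5, len(hi)=4, max(lo)=24)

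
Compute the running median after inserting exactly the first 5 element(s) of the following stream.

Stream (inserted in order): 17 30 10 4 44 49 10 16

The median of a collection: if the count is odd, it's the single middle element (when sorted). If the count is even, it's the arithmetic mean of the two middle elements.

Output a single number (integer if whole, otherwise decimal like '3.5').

Step 1: insert 17 -> lo=[17] (size 1, max 17) hi=[] (size 0) -> median=17
Step 2: insert 30 -> lo=[17] (size 1, max 17) hi=[30] (size 1, min 30) -> median=23.5
Step 3: insert 10 -> lo=[10, 17] (size 2, max 17) hi=[30] (size 1, min 30) -> median=17
Step 4: insert 4 -> lo=[4, 10] (size 2, max 10) hi=[17, 30] (size 2, min 17) -> median=13.5
Step 5: insert 44 -> lo=[4, 10, 17] (size 3, max 17) hi=[30, 44] (size 2, min 30) -> median=17

Answer: 17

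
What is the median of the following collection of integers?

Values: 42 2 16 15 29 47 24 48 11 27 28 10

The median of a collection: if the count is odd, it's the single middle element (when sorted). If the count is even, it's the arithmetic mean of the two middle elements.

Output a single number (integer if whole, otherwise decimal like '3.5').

Answer: 25.5

Derivation:
Step 1: insert 42 -> lo=[42] (size 1, max 42) hi=[] (size 0) -> median=42
Step 2: insert 2 -> lo=[2] (size 1, max 2) hi=[42] (size 1, min 42) -> median=22
Step 3: insert 16 -> lo=[2, 16] (size 2, max 16) hi=[42] (size 1, min 42) -> median=16
Step 4: insert 15 -> lo=[2, 15] (size 2, max 15) hi=[16, 42] (size 2, min 16) -> median=15.5
Step 5: insert 29 -> lo=[2, 15, 16] (size 3, max 16) hi=[29, 42] (size 2, min 29) -> median=16
Step 6: insert 47 -> lo=[2, 15, 16] (size 3, max 16) hi=[29, 42, 47] (size 3, min 29) -> median=22.5
Step 7: insert 24 -> lo=[2, 15, 16, 24] (size 4, max 24) hi=[29, 42, 47] (size 3, min 29) -> median=24
Step 8: insert 48 -> lo=[2, 15, 16, 24] (size 4, max 24) hi=[29, 42, 47, 48] (size 4, min 29) -> median=26.5
Step 9: insert 11 -> lo=[2, 11, 15, 16, 24] (size 5, max 24) hi=[29, 42, 47, 48] (size 4, min 29) -> median=24
Step 10: insert 27 -> lo=[2, 11, 15, 16, 24] (size 5, max 24) hi=[27, 29, 42, 47, 48] (size 5, min 27) -> median=25.5
Step 11: insert 28 -> lo=[2, 11, 15, 16, 24, 27] (size 6, max 27) hi=[28, 29, 42, 47, 48] (size 5, min 28) -> median=27
Step 12: insert 10 -> lo=[2, 10, 11, 15, 16, 24] (size 6, max 24) hi=[27, 28, 29, 42, 47, 48] (size 6, min 27) -> median=25.5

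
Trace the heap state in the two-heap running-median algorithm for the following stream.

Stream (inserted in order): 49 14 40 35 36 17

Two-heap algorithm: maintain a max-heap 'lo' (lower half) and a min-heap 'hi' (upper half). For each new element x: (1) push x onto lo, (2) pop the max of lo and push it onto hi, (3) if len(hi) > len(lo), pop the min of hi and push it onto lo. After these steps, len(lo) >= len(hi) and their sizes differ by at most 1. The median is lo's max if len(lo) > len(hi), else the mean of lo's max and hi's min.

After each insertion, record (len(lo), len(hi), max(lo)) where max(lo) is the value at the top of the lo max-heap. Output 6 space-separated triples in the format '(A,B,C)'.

Answer: (1,0,49) (1,1,14) (2,1,40) (2,2,35) (3,2,36) (3,3,35)

Derivation:
Step 1: insert 49 -> lo=[49] hi=[] -> (len(lo)=1, len(hi)=0, max(lo)=49)
Step 2: insert 14 -> lo=[14] hi=[49] -> (len(lo)=1, len(hi)=1, max(lo)=14)
Step 3: insert 40 -> lo=[14, 40] hi=[49] -> (len(lo)=2, len(hi)=1, max(lo)=40)
Step 4: insert 35 -> lo=[14, 35] hi=[40, 49] -> (len(lo)=2, len(hi)=2, max(lo)=35)
Step 5: insert 36 -> lo=[14, 35, 36] hi=[40, 49] -> (len(lo)=3, len(hi)=2, max(lo)=36)
Step 6: insert 17 -> lo=[14, 17, 35] hi=[36, 40, 49] -> (len(lo)=3, len(hi)=3, max(lo)=35)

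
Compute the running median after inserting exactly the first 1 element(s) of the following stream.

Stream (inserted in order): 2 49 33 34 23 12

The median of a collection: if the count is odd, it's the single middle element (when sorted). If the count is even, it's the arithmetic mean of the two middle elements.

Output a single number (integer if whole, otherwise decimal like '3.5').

Answer: 2

Derivation:
Step 1: insert 2 -> lo=[2] (size 1, max 2) hi=[] (size 0) -> median=2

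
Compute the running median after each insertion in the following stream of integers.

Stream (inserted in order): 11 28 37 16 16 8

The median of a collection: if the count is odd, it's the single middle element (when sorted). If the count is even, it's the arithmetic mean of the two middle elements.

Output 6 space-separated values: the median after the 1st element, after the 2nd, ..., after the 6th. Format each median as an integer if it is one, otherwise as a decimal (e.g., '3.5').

Answer: 11 19.5 28 22 16 16

Derivation:
Step 1: insert 11 -> lo=[11] (size 1, max 11) hi=[] (size 0) -> median=11
Step 2: insert 28 -> lo=[11] (size 1, max 11) hi=[28] (size 1, min 28) -> median=19.5
Step 3: insert 37 -> lo=[11, 28] (size 2, max 28) hi=[37] (size 1, min 37) -> median=28
Step 4: insert 16 -> lo=[11, 16] (size 2, max 16) hi=[28, 37] (size 2, min 28) -> median=22
Step 5: insert 16 -> lo=[11, 16, 16] (size 3, max 16) hi=[28, 37] (size 2, min 28) -> median=16
Step 6: insert 8 -> lo=[8, 11, 16] (size 3, max 16) hi=[16, 28, 37] (size 3, min 16) -> median=16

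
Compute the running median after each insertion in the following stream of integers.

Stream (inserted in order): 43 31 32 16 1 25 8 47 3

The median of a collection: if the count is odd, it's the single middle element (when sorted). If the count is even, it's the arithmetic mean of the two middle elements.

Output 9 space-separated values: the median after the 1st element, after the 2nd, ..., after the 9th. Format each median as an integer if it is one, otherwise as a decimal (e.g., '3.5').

Answer: 43 37 32 31.5 31 28 25 28 25

Derivation:
Step 1: insert 43 -> lo=[43] (size 1, max 43) hi=[] (size 0) -> median=43
Step 2: insert 31 -> lo=[31] (size 1, max 31) hi=[43] (size 1, min 43) -> median=37
Step 3: insert 32 -> lo=[31, 32] (size 2, max 32) hi=[43] (size 1, min 43) -> median=32
Step 4: insert 16 -> lo=[16, 31] (size 2, max 31) hi=[32, 43] (size 2, min 32) -> median=31.5
Step 5: insert 1 -> lo=[1, 16, 31] (size 3, max 31) hi=[32, 43] (size 2, min 32) -> median=31
Step 6: insert 25 -> lo=[1, 16, 25] (size 3, max 25) hi=[31, 32, 43] (size 3, min 31) -> median=28
Step 7: insert 8 -> lo=[1, 8, 16, 25] (size 4, max 25) hi=[31, 32, 43] (size 3, min 31) -> median=25
Step 8: insert 47 -> lo=[1, 8, 16, 25] (size 4, max 25) hi=[31, 32, 43, 47] (size 4, min 31) -> median=28
Step 9: insert 3 -> lo=[1, 3, 8, 16, 25] (size 5, max 25) hi=[31, 32, 43, 47] (size 4, min 31) -> median=25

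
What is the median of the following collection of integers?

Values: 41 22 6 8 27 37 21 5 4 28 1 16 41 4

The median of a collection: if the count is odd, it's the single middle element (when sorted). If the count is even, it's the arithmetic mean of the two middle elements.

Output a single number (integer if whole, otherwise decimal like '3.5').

Answer: 18.5

Derivation:
Step 1: insert 41 -> lo=[41] (size 1, max 41) hi=[] (size 0) -> median=41
Step 2: insert 22 -> lo=[22] (size 1, max 22) hi=[41] (size 1, min 41) -> median=31.5
Step 3: insert 6 -> lo=[6, 22] (size 2, max 22) hi=[41] (size 1, min 41) -> median=22
Step 4: insert 8 -> lo=[6, 8] (size 2, max 8) hi=[22, 41] (size 2, min 22) -> median=15
Step 5: insert 27 -> lo=[6, 8, 22] (size 3, max 22) hi=[27, 41] (size 2, min 27) -> median=22
Step 6: insert 37 -> lo=[6, 8, 22] (size 3, max 22) hi=[27, 37, 41] (size 3, min 27) -> median=24.5
Step 7: insert 21 -> lo=[6, 8, 21, 22] (size 4, max 22) hi=[27, 37, 41] (size 3, min 27) -> median=22
Step 8: insert 5 -> lo=[5, 6, 8, 21] (size 4, max 21) hi=[22, 27, 37, 41] (size 4, min 22) -> median=21.5
Step 9: insert 4 -> lo=[4, 5, 6, 8, 21] (size 5, max 21) hi=[22, 27, 37, 41] (size 4, min 22) -> median=21
Step 10: insert 28 -> lo=[4, 5, 6, 8, 21] (size 5, max 21) hi=[22, 27, 28, 37, 41] (size 5, min 22) -> median=21.5
Step 11: insert 1 -> lo=[1, 4, 5, 6, 8, 21] (size 6, max 21) hi=[22, 27, 28, 37, 41] (size 5, min 22) -> median=21
Step 12: insert 16 -> lo=[1, 4, 5, 6, 8, 16] (size 6, max 16) hi=[21, 22, 27, 28, 37, 41] (size 6, min 21) -> median=18.5
Step 13: insert 41 -> lo=[1, 4, 5, 6, 8, 16, 21] (size 7, max 21) hi=[22, 27, 28, 37, 41, 41] (size 6, min 22) -> median=21
Step 14: insert 4 -> lo=[1, 4, 4, 5, 6, 8, 16] (size 7, max 16) hi=[21, 22, 27, 28, 37, 41, 41] (size 7, min 21) -> median=18.5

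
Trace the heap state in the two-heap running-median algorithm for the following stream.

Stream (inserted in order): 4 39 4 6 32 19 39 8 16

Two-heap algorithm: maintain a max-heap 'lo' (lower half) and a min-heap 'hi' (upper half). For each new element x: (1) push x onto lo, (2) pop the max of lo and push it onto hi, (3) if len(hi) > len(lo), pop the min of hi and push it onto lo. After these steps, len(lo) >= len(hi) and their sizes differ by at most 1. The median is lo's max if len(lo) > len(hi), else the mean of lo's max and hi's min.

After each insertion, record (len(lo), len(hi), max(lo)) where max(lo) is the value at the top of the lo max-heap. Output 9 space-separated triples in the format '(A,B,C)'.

Answer: (1,0,4) (1,1,4) (2,1,4) (2,2,4) (3,2,6) (3,3,6) (4,3,19) (4,4,8) (5,4,16)

Derivation:
Step 1: insert 4 -> lo=[4] hi=[] -> (len(lo)=1, len(hi)=0, max(lo)=4)
Step 2: insert 39 -> lo=[4] hi=[39] -> (len(lo)=1, len(hi)=1, max(lo)=4)
Step 3: insert 4 -> lo=[4, 4] hi=[39] -> (len(lo)=2, len(hi)=1, max(lo)=4)
Step 4: insert 6 -> lo=[4, 4] hi=[6, 39] -> (len(lo)=2, len(hi)=2, max(lo)=4)
Step 5: insert 32 -> lo=[4, 4, 6] hi=[32, 39] -> (len(lo)=3, len(hi)=2, max(lo)=6)
Step 6: insert 19 -> lo=[4, 4, 6] hi=[19, 32, 39] -> (len(lo)=3, len(hi)=3, max(lo)=6)
Step 7: insert 39 -> lo=[4, 4, 6, 19] hi=[32, 39, 39] -> (len(lo)=4, len(hi)=3, max(lo)=19)
Step 8: insert 8 -> lo=[4, 4, 6, 8] hi=[19, 32, 39, 39] -> (len(lo)=4, len(hi)=4, max(lo)=8)
Step 9: insert 16 -> lo=[4, 4, 6, 8, 16] hi=[19, 32, 39, 39] -> (len(lo)=5, len(hi)=4, max(lo)=16)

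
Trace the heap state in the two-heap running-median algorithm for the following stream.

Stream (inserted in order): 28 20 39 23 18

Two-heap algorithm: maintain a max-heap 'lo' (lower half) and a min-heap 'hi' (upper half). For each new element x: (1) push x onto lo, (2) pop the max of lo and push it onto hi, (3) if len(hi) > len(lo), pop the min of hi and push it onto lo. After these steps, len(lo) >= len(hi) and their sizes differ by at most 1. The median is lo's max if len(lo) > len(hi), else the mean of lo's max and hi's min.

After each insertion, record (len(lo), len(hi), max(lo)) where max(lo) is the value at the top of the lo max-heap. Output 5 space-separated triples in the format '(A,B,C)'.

Step 1: insert 28 -> lo=[28] hi=[] -> (len(lo)=1, len(hi)=0, max(lo)=28)
Step 2: insert 20 -> lo=[20] hi=[28] -> (len(lo)=1, len(hi)=1, max(lo)=20)
Step 3: insert 39 -> lo=[20, 28] hi=[39] -> (len(lo)=2, len(hi)=1, max(lo)=28)
Step 4: insert 23 -> lo=[20, 23] hi=[28, 39] -> (len(lo)=2, len(hi)=2, max(lo)=23)
Step 5: insert 18 -> lo=[18, 20, 23] hi=[28, 39] -> (len(lo)=3, len(hi)=2, max(lo)=23)

Answer: (1,0,28) (1,1,20) (2,1,28) (2,2,23) (3,2,23)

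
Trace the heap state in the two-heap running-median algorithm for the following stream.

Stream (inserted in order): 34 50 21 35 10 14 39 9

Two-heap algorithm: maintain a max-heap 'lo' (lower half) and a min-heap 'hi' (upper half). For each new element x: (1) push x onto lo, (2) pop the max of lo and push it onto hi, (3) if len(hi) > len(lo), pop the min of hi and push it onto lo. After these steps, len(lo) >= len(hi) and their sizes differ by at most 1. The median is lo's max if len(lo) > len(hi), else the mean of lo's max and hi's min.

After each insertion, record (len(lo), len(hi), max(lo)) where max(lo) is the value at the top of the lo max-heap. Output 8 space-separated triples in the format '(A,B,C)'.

Step 1: insert 34 -> lo=[34] hi=[] -> (len(lo)=1, len(hi)=0, max(lo)=34)
Step 2: insert 50 -> lo=[34] hi=[50] -> (len(lo)=1, len(hi)=1, max(lo)=34)
Step 3: insert 21 -> lo=[21, 34] hi=[50] -> (len(lo)=2, len(hi)=1, max(lo)=34)
Step 4: insert 35 -> lo=[21, 34] hi=[35, 50] -> (len(lo)=2, len(hi)=2, max(lo)=34)
Step 5: insert 10 -> lo=[10, 21, 34] hi=[35, 50] -> (len(lo)=3, len(hi)=2, max(lo)=34)
Step 6: insert 14 -> lo=[10, 14, 21] hi=[34, 35, 50] -> (len(lo)=3, len(hi)=3, max(lo)=21)
Step 7: insert 39 -> lo=[10, 14, 21, 34] hi=[35, 39, 50] -> (len(lo)=4, len(hi)=3, max(lo)=34)
Step 8: insert 9 -> lo=[9, 10, 14, 21] hi=[34, 35, 39, 50] -> (len(lo)=4, len(hi)=4, max(lo)=21)

Answer: (1,0,34) (1,1,34) (2,1,34) (2,2,34) (3,2,34) (3,3,21) (4,3,34) (4,4,21)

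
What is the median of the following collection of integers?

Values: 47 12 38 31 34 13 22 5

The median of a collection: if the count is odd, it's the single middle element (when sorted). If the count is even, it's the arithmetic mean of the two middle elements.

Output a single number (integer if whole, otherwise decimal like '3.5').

Step 1: insert 47 -> lo=[47] (size 1, max 47) hi=[] (size 0) -> median=47
Step 2: insert 12 -> lo=[12] (size 1, max 12) hi=[47] (size 1, min 47) -> median=29.5
Step 3: insert 38 -> lo=[12, 38] (size 2, max 38) hi=[47] (size 1, min 47) -> median=38
Step 4: insert 31 -> lo=[12, 31] (size 2, max 31) hi=[38, 47] (size 2, min 38) -> median=34.5
Step 5: insert 34 -> lo=[12, 31, 34] (size 3, max 34) hi=[38, 47] (size 2, min 38) -> median=34
Step 6: insert 13 -> lo=[12, 13, 31] (size 3, max 31) hi=[34, 38, 47] (size 3, min 34) -> median=32.5
Step 7: insert 22 -> lo=[12, 13, 22, 31] (size 4, max 31) hi=[34, 38, 47] (size 3, min 34) -> median=31
Step 8: insert 5 -> lo=[5, 12, 13, 22] (size 4, max 22) hi=[31, 34, 38, 47] (size 4, min 31) -> median=26.5

Answer: 26.5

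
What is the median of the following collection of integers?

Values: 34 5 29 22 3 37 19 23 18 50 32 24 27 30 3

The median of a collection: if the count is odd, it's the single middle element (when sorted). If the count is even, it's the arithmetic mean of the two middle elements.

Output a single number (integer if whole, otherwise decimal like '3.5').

Answer: 24

Derivation:
Step 1: insert 34 -> lo=[34] (size 1, max 34) hi=[] (size 0) -> median=34
Step 2: insert 5 -> lo=[5] (size 1, max 5) hi=[34] (size 1, min 34) -> median=19.5
Step 3: insert 29 -> lo=[5, 29] (size 2, max 29) hi=[34] (size 1, min 34) -> median=29
Step 4: insert 22 -> lo=[5, 22] (size 2, max 22) hi=[29, 34] (size 2, min 29) -> median=25.5
Step 5: insert 3 -> lo=[3, 5, 22] (size 3, max 22) hi=[29, 34] (size 2, min 29) -> median=22
Step 6: insert 37 -> lo=[3, 5, 22] (size 3, max 22) hi=[29, 34, 37] (size 3, min 29) -> median=25.5
Step 7: insert 19 -> lo=[3, 5, 19, 22] (size 4, max 22) hi=[29, 34, 37] (size 3, min 29) -> median=22
Step 8: insert 23 -> lo=[3, 5, 19, 22] (size 4, max 22) hi=[23, 29, 34, 37] (size 4, min 23) -> median=22.5
Step 9: insert 18 -> lo=[3, 5, 18, 19, 22] (size 5, max 22) hi=[23, 29, 34, 37] (size 4, min 23) -> median=22
Step 10: insert 50 -> lo=[3, 5, 18, 19, 22] (size 5, max 22) hi=[23, 29, 34, 37, 50] (size 5, min 23) -> median=22.5
Step 11: insert 32 -> lo=[3, 5, 18, 19, 22, 23] (size 6, max 23) hi=[29, 32, 34, 37, 50] (size 5, min 29) -> median=23
Step 12: insert 24 -> lo=[3, 5, 18, 19, 22, 23] (size 6, max 23) hi=[24, 29, 32, 34, 37, 50] (size 6, min 24) -> median=23.5
Step 13: insert 27 -> lo=[3, 5, 18, 19, 22, 23, 24] (size 7, max 24) hi=[27, 29, 32, 34, 37, 50] (size 6, min 27) -> median=24
Step 14: insert 30 -> lo=[3, 5, 18, 19, 22, 23, 24] (size 7, max 24) hi=[27, 29, 30, 32, 34, 37, 50] (size 7, min 27) -> median=25.5
Step 15: insert 3 -> lo=[3, 3, 5, 18, 19, 22, 23, 24] (size 8, max 24) hi=[27, 29, 30, 32, 34, 37, 50] (size 7, min 27) -> median=24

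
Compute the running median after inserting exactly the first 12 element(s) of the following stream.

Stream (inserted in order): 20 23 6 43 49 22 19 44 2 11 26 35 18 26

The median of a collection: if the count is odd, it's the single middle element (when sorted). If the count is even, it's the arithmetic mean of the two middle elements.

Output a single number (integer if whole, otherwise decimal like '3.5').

Step 1: insert 20 -> lo=[20] (size 1, max 20) hi=[] (size 0) -> median=20
Step 2: insert 23 -> lo=[20] (size 1, max 20) hi=[23] (size 1, min 23) -> median=21.5
Step 3: insert 6 -> lo=[6, 20] (size 2, max 20) hi=[23] (size 1, min 23) -> median=20
Step 4: insert 43 -> lo=[6, 20] (size 2, max 20) hi=[23, 43] (size 2, min 23) -> median=21.5
Step 5: insert 49 -> lo=[6, 20, 23] (size 3, max 23) hi=[43, 49] (size 2, min 43) -> median=23
Step 6: insert 22 -> lo=[6, 20, 22] (size 3, max 22) hi=[23, 43, 49] (size 3, min 23) -> median=22.5
Step 7: insert 19 -> lo=[6, 19, 20, 22] (size 4, max 22) hi=[23, 43, 49] (size 3, min 23) -> median=22
Step 8: insert 44 -> lo=[6, 19, 20, 22] (size 4, max 22) hi=[23, 43, 44, 49] (size 4, min 23) -> median=22.5
Step 9: insert 2 -> lo=[2, 6, 19, 20, 22] (size 5, max 22) hi=[23, 43, 44, 49] (size 4, min 23) -> median=22
Step 10: insert 11 -> lo=[2, 6, 11, 19, 20] (size 5, max 20) hi=[22, 23, 43, 44, 49] (size 5, min 22) -> median=21
Step 11: insert 26 -> lo=[2, 6, 11, 19, 20, 22] (size 6, max 22) hi=[23, 26, 43, 44, 49] (size 5, min 23) -> median=22
Step 12: insert 35 -> lo=[2, 6, 11, 19, 20, 22] (size 6, max 22) hi=[23, 26, 35, 43, 44, 49] (size 6, min 23) -> median=22.5

Answer: 22.5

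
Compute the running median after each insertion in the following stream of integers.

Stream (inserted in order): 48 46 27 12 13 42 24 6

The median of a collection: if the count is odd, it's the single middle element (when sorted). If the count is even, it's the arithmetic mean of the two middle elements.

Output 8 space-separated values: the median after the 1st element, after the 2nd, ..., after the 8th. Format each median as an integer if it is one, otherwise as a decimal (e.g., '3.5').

Answer: 48 47 46 36.5 27 34.5 27 25.5

Derivation:
Step 1: insert 48 -> lo=[48] (size 1, max 48) hi=[] (size 0) -> median=48
Step 2: insert 46 -> lo=[46] (size 1, max 46) hi=[48] (size 1, min 48) -> median=47
Step 3: insert 27 -> lo=[27, 46] (size 2, max 46) hi=[48] (size 1, min 48) -> median=46
Step 4: insert 12 -> lo=[12, 27] (size 2, max 27) hi=[46, 48] (size 2, min 46) -> median=36.5
Step 5: insert 13 -> lo=[12, 13, 27] (size 3, max 27) hi=[46, 48] (size 2, min 46) -> median=27
Step 6: insert 42 -> lo=[12, 13, 27] (size 3, max 27) hi=[42, 46, 48] (size 3, min 42) -> median=34.5
Step 7: insert 24 -> lo=[12, 13, 24, 27] (size 4, max 27) hi=[42, 46, 48] (size 3, min 42) -> median=27
Step 8: insert 6 -> lo=[6, 12, 13, 24] (size 4, max 24) hi=[27, 42, 46, 48] (size 4, min 27) -> median=25.5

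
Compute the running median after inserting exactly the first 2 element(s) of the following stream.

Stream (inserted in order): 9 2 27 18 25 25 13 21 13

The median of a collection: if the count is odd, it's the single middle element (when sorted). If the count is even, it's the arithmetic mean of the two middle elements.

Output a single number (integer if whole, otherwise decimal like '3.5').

Answer: 5.5

Derivation:
Step 1: insert 9 -> lo=[9] (size 1, max 9) hi=[] (size 0) -> median=9
Step 2: insert 2 -> lo=[2] (size 1, max 2) hi=[9] (size 1, min 9) -> median=5.5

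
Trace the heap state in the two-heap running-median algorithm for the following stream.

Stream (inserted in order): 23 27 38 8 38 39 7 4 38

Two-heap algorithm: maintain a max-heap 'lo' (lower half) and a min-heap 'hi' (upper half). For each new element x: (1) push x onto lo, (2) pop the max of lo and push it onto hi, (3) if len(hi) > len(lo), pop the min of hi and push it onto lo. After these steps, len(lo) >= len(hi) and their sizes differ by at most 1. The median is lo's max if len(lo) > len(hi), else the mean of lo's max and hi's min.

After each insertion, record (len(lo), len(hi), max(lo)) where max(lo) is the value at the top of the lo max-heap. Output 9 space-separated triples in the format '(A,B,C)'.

Answer: (1,0,23) (1,1,23) (2,1,27) (2,2,23) (3,2,27) (3,3,27) (4,3,27) (4,4,23) (5,4,27)

Derivation:
Step 1: insert 23 -> lo=[23] hi=[] -> (len(lo)=1, len(hi)=0, max(lo)=23)
Step 2: insert 27 -> lo=[23] hi=[27] -> (len(lo)=1, len(hi)=1, max(lo)=23)
Step 3: insert 38 -> lo=[23, 27] hi=[38] -> (len(lo)=2, len(hi)=1, max(lo)=27)
Step 4: insert 8 -> lo=[8, 23] hi=[27, 38] -> (len(lo)=2, len(hi)=2, max(lo)=23)
Step 5: insert 38 -> lo=[8, 23, 27] hi=[38, 38] -> (len(lo)=3, len(hi)=2, max(lo)=27)
Step 6: insert 39 -> lo=[8, 23, 27] hi=[38, 38, 39] -> (len(lo)=3, len(hi)=3, max(lo)=27)
Step 7: insert 7 -> lo=[7, 8, 23, 27] hi=[38, 38, 39] -> (len(lo)=4, len(hi)=3, max(lo)=27)
Step 8: insert 4 -> lo=[4, 7, 8, 23] hi=[27, 38, 38, 39] -> (len(lo)=4, len(hi)=4, max(lo)=23)
Step 9: insert 38 -> lo=[4, 7, 8, 23, 27] hi=[38, 38, 38, 39] -> (len(lo)=5, len(hi)=4, max(lo)=27)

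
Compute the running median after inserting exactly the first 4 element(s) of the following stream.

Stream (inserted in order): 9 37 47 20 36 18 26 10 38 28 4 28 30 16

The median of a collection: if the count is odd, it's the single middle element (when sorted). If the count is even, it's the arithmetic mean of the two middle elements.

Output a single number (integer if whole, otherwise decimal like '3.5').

Answer: 28.5

Derivation:
Step 1: insert 9 -> lo=[9] (size 1, max 9) hi=[] (size 0) -> median=9
Step 2: insert 37 -> lo=[9] (size 1, max 9) hi=[37] (size 1, min 37) -> median=23
Step 3: insert 47 -> lo=[9, 37] (size 2, max 37) hi=[47] (size 1, min 47) -> median=37
Step 4: insert 20 -> lo=[9, 20] (size 2, max 20) hi=[37, 47] (size 2, min 37) -> median=28.5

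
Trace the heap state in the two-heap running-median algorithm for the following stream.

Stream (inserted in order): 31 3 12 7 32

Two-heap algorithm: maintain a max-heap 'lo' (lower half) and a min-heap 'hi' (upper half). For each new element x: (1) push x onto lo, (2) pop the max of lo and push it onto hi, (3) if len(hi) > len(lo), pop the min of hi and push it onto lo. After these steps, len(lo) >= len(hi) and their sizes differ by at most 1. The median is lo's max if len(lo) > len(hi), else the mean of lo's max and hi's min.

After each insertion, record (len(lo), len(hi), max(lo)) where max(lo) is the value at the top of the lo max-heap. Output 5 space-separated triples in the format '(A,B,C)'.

Answer: (1,0,31) (1,1,3) (2,1,12) (2,2,7) (3,2,12)

Derivation:
Step 1: insert 31 -> lo=[31] hi=[] -> (len(lo)=1, len(hi)=0, max(lo)=31)
Step 2: insert 3 -> lo=[3] hi=[31] -> (len(lo)=1, len(hi)=1, max(lo)=3)
Step 3: insert 12 -> lo=[3, 12] hi=[31] -> (len(lo)=2, len(hi)=1, max(lo)=12)
Step 4: insert 7 -> lo=[3, 7] hi=[12, 31] -> (len(lo)=2, len(hi)=2, max(lo)=7)
Step 5: insert 32 -> lo=[3, 7, 12] hi=[31, 32] -> (len(lo)=3, len(hi)=2, max(lo)=12)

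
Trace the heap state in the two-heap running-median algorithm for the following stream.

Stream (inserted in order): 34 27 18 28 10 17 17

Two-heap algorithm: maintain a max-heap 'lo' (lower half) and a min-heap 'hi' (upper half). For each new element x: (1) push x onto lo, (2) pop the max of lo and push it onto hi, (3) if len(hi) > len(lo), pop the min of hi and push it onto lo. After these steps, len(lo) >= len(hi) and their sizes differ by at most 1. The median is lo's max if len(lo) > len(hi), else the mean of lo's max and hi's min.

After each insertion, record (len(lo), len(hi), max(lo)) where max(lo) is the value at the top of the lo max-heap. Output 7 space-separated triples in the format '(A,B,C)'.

Step 1: insert 34 -> lo=[34] hi=[] -> (len(lo)=1, len(hi)=0, max(lo)=34)
Step 2: insert 27 -> lo=[27] hi=[34] -> (len(lo)=1, len(hi)=1, max(lo)=27)
Step 3: insert 18 -> lo=[18, 27] hi=[34] -> (len(lo)=2, len(hi)=1, max(lo)=27)
Step 4: insert 28 -> lo=[18, 27] hi=[28, 34] -> (len(lo)=2, len(hi)=2, max(lo)=27)
Step 5: insert 10 -> lo=[10, 18, 27] hi=[28, 34] -> (len(lo)=3, len(hi)=2, max(lo)=27)
Step 6: insert 17 -> lo=[10, 17, 18] hi=[27, 28, 34] -> (len(lo)=3, len(hi)=3, max(lo)=18)
Step 7: insert 17 -> lo=[10, 17, 17, 18] hi=[27, 28, 34] -> (len(lo)=4, len(hi)=3, max(lo)=18)

Answer: (1,0,34) (1,1,27) (2,1,27) (2,2,27) (3,2,27) (3,3,18) (4,3,18)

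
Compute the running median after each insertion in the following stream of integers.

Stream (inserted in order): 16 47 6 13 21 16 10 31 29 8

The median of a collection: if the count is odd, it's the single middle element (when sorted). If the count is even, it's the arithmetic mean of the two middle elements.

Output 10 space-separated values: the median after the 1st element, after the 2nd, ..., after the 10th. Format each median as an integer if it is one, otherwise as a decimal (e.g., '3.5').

Step 1: insert 16 -> lo=[16] (size 1, max 16) hi=[] (size 0) -> median=16
Step 2: insert 47 -> lo=[16] (size 1, max 16) hi=[47] (size 1, min 47) -> median=31.5
Step 3: insert 6 -> lo=[6, 16] (size 2, max 16) hi=[47] (size 1, min 47) -> median=16
Step 4: insert 13 -> lo=[6, 13] (size 2, max 13) hi=[16, 47] (size 2, min 16) -> median=14.5
Step 5: insert 21 -> lo=[6, 13, 16] (size 3, max 16) hi=[21, 47] (size 2, min 21) -> median=16
Step 6: insert 16 -> lo=[6, 13, 16] (size 3, max 16) hi=[16, 21, 47] (size 3, min 16) -> median=16
Step 7: insert 10 -> lo=[6, 10, 13, 16] (size 4, max 16) hi=[16, 21, 47] (size 3, min 16) -> median=16
Step 8: insert 31 -> lo=[6, 10, 13, 16] (size 4, max 16) hi=[16, 21, 31, 47] (size 4, min 16) -> median=16
Step 9: insert 29 -> lo=[6, 10, 13, 16, 16] (size 5, max 16) hi=[21, 29, 31, 47] (size 4, min 21) -> median=16
Step 10: insert 8 -> lo=[6, 8, 10, 13, 16] (size 5, max 16) hi=[16, 21, 29, 31, 47] (size 5, min 16) -> median=16

Answer: 16 31.5 16 14.5 16 16 16 16 16 16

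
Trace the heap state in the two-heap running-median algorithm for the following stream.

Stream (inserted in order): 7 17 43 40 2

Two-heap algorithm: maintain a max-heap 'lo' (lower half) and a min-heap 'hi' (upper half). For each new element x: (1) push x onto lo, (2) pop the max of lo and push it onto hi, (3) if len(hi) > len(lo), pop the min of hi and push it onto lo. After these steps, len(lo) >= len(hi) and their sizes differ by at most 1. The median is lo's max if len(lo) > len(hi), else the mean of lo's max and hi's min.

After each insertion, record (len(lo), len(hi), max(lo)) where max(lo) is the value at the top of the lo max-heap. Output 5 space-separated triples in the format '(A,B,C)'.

Step 1: insert 7 -> lo=[7] hi=[] -> (len(lo)=1, len(hi)=0, max(lo)=7)
Step 2: insert 17 -> lo=[7] hi=[17] -> (len(lo)=1, len(hi)=1, max(lo)=7)
Step 3: insert 43 -> lo=[7, 17] hi=[43] -> (len(lo)=2, len(hi)=1, max(lo)=17)
Step 4: insert 40 -> lo=[7, 17] hi=[40, 43] -> (len(lo)=2, len(hi)=2, max(lo)=17)
Step 5: insert 2 -> lo=[2, 7, 17] hi=[40, 43] -> (len(lo)=3, len(hi)=2, max(lo)=17)

Answer: (1,0,7) (1,1,7) (2,1,17) (2,2,17) (3,2,17)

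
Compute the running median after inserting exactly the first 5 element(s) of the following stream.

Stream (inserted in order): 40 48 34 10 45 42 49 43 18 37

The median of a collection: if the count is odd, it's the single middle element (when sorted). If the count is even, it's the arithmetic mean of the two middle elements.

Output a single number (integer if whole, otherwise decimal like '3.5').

Step 1: insert 40 -> lo=[40] (size 1, max 40) hi=[] (size 0) -> median=40
Step 2: insert 48 -> lo=[40] (size 1, max 40) hi=[48] (size 1, min 48) -> median=44
Step 3: insert 34 -> lo=[34, 40] (size 2, max 40) hi=[48] (size 1, min 48) -> median=40
Step 4: insert 10 -> lo=[10, 34] (size 2, max 34) hi=[40, 48] (size 2, min 40) -> median=37
Step 5: insert 45 -> lo=[10, 34, 40] (size 3, max 40) hi=[45, 48] (size 2, min 45) -> median=40

Answer: 40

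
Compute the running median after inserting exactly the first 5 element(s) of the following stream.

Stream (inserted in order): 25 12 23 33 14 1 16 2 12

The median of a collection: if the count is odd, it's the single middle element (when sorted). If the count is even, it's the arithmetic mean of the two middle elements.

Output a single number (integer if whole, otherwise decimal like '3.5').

Step 1: insert 25 -> lo=[25] (size 1, max 25) hi=[] (size 0) -> median=25
Step 2: insert 12 -> lo=[12] (size 1, max 12) hi=[25] (size 1, min 25) -> median=18.5
Step 3: insert 23 -> lo=[12, 23] (size 2, max 23) hi=[25] (size 1, min 25) -> median=23
Step 4: insert 33 -> lo=[12, 23] (size 2, max 23) hi=[25, 33] (size 2, min 25) -> median=24
Step 5: insert 14 -> lo=[12, 14, 23] (size 3, max 23) hi=[25, 33] (size 2, min 25) -> median=23

Answer: 23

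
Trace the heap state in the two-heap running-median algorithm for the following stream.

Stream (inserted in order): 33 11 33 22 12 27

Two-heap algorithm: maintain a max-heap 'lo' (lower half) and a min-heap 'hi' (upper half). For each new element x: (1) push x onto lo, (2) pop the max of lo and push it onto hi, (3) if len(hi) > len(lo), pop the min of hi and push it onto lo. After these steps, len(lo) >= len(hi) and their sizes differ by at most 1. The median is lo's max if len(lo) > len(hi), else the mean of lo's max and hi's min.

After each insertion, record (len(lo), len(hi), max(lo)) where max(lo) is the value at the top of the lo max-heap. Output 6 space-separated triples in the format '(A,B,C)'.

Step 1: insert 33 -> lo=[33] hi=[] -> (len(lo)=1, len(hi)=0, max(lo)=33)
Step 2: insert 11 -> lo=[11] hi=[33] -> (len(lo)=1, len(hi)=1, max(lo)=11)
Step 3: insert 33 -> lo=[11, 33] hi=[33] -> (len(lo)=2, len(hi)=1, max(lo)=33)
Step 4: insert 22 -> lo=[11, 22] hi=[33, 33] -> (len(lo)=2, len(hi)=2, max(lo)=22)
Step 5: insert 12 -> lo=[11, 12, 22] hi=[33, 33] -> (len(lo)=3, len(hi)=2, max(lo)=22)
Step 6: insert 27 -> lo=[11, 12, 22] hi=[27, 33, 33] -> (len(lo)=3, len(hi)=3, max(lo)=22)

Answer: (1,0,33) (1,1,11) (2,1,33) (2,2,22) (3,2,22) (3,3,22)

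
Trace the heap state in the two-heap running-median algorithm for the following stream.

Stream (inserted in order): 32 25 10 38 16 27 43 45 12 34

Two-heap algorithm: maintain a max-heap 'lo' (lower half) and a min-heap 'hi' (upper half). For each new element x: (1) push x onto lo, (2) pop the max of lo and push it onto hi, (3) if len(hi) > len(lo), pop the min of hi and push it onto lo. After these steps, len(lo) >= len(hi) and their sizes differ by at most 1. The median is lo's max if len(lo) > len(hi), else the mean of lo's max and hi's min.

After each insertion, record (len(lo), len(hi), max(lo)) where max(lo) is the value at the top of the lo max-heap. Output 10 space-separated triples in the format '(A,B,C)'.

Step 1: insert 32 -> lo=[32] hi=[] -> (len(lo)=1, len(hi)=0, max(lo)=32)
Step 2: insert 25 -> lo=[25] hi=[32] -> (len(lo)=1, len(hi)=1, max(lo)=25)
Step 3: insert 10 -> lo=[10, 25] hi=[32] -> (len(lo)=2, len(hi)=1, max(lo)=25)
Step 4: insert 38 -> lo=[10, 25] hi=[32, 38] -> (len(lo)=2, len(hi)=2, max(lo)=25)
Step 5: insert 16 -> lo=[10, 16, 25] hi=[32, 38] -> (len(lo)=3, len(hi)=2, max(lo)=25)
Step 6: insert 27 -> lo=[10, 16, 25] hi=[27, 32, 38] -> (len(lo)=3, len(hi)=3, max(lo)=25)
Step 7: insert 43 -> lo=[10, 16, 25, 27] hi=[32, 38, 43] -> (len(lo)=4, len(hi)=3, max(lo)=27)
Step 8: insert 45 -> lo=[10, 16, 25, 27] hi=[32, 38, 43, 45] -> (len(lo)=4, len(hi)=4, max(lo)=27)
Step 9: insert 12 -> lo=[10, 12, 16, 25, 27] hi=[32, 38, 43, 45] -> (len(lo)=5, len(hi)=4, max(lo)=27)
Step 10: insert 34 -> lo=[10, 12, 16, 25, 27] hi=[32, 34, 38, 43, 45] -> (len(lo)=5, len(hi)=5, max(lo)=27)

Answer: (1,0,32) (1,1,25) (2,1,25) (2,2,25) (3,2,25) (3,3,25) (4,3,27) (4,4,27) (5,4,27) (5,5,27)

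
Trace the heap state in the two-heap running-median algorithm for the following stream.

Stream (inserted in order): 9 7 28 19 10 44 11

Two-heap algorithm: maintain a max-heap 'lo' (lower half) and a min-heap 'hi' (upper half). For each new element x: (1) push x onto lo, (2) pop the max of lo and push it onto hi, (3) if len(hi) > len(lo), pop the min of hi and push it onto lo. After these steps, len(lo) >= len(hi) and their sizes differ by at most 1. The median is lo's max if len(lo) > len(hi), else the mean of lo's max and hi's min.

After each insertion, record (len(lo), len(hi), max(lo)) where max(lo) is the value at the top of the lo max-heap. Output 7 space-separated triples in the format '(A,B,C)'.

Step 1: insert 9 -> lo=[9] hi=[] -> (len(lo)=1, len(hi)=0, max(lo)=9)
Step 2: insert 7 -> lo=[7] hi=[9] -> (len(lo)=1, len(hi)=1, max(lo)=7)
Step 3: insert 28 -> lo=[7, 9] hi=[28] -> (len(lo)=2, len(hi)=1, max(lo)=9)
Step 4: insert 19 -> lo=[7, 9] hi=[19, 28] -> (len(lo)=2, len(hi)=2, max(lo)=9)
Step 5: insert 10 -> lo=[7, 9, 10] hi=[19, 28] -> (len(lo)=3, len(hi)=2, max(lo)=10)
Step 6: insert 44 -> lo=[7, 9, 10] hi=[19, 28, 44] -> (len(lo)=3, len(hi)=3, max(lo)=10)
Step 7: insert 11 -> lo=[7, 9, 10, 11] hi=[19, 28, 44] -> (len(lo)=4, len(hi)=3, max(lo)=11)

Answer: (1,0,9) (1,1,7) (2,1,9) (2,2,9) (3,2,10) (3,3,10) (4,3,11)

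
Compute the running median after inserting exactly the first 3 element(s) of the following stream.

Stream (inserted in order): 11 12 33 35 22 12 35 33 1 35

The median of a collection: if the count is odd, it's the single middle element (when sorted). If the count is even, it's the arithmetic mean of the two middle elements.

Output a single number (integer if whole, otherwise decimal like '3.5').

Answer: 12

Derivation:
Step 1: insert 11 -> lo=[11] (size 1, max 11) hi=[] (size 0) -> median=11
Step 2: insert 12 -> lo=[11] (size 1, max 11) hi=[12] (size 1, min 12) -> median=11.5
Step 3: insert 33 -> lo=[11, 12] (size 2, max 12) hi=[33] (size 1, min 33) -> median=12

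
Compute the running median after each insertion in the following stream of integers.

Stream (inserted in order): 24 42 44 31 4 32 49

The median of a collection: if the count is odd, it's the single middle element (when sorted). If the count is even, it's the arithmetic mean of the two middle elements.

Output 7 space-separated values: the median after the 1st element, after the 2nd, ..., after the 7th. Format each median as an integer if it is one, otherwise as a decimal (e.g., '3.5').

Answer: 24 33 42 36.5 31 31.5 32

Derivation:
Step 1: insert 24 -> lo=[24] (size 1, max 24) hi=[] (size 0) -> median=24
Step 2: insert 42 -> lo=[24] (size 1, max 24) hi=[42] (size 1, min 42) -> median=33
Step 3: insert 44 -> lo=[24, 42] (size 2, max 42) hi=[44] (size 1, min 44) -> median=42
Step 4: insert 31 -> lo=[24, 31] (size 2, max 31) hi=[42, 44] (size 2, min 42) -> median=36.5
Step 5: insert 4 -> lo=[4, 24, 31] (size 3, max 31) hi=[42, 44] (size 2, min 42) -> median=31
Step 6: insert 32 -> lo=[4, 24, 31] (size 3, max 31) hi=[32, 42, 44] (size 3, min 32) -> median=31.5
Step 7: insert 49 -> lo=[4, 24, 31, 32] (size 4, max 32) hi=[42, 44, 49] (size 3, min 42) -> median=32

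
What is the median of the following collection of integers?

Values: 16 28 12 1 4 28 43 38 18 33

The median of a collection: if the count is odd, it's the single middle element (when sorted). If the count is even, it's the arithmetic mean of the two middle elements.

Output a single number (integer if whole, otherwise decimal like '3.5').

Step 1: insert 16 -> lo=[16] (size 1, max 16) hi=[] (size 0) -> median=16
Step 2: insert 28 -> lo=[16] (size 1, max 16) hi=[28] (size 1, min 28) -> median=22
Step 3: insert 12 -> lo=[12, 16] (size 2, max 16) hi=[28] (size 1, min 28) -> median=16
Step 4: insert 1 -> lo=[1, 12] (size 2, max 12) hi=[16, 28] (size 2, min 16) -> median=14
Step 5: insert 4 -> lo=[1, 4, 12] (size 3, max 12) hi=[16, 28] (size 2, min 16) -> median=12
Step 6: insert 28 -> lo=[1, 4, 12] (size 3, max 12) hi=[16, 28, 28] (size 3, min 16) -> median=14
Step 7: insert 43 -> lo=[1, 4, 12, 16] (size 4, max 16) hi=[28, 28, 43] (size 3, min 28) -> median=16
Step 8: insert 38 -> lo=[1, 4, 12, 16] (size 4, max 16) hi=[28, 28, 38, 43] (size 4, min 28) -> median=22
Step 9: insert 18 -> lo=[1, 4, 12, 16, 18] (size 5, max 18) hi=[28, 28, 38, 43] (size 4, min 28) -> median=18
Step 10: insert 33 -> lo=[1, 4, 12, 16, 18] (size 5, max 18) hi=[28, 28, 33, 38, 43] (size 5, min 28) -> median=23

Answer: 23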